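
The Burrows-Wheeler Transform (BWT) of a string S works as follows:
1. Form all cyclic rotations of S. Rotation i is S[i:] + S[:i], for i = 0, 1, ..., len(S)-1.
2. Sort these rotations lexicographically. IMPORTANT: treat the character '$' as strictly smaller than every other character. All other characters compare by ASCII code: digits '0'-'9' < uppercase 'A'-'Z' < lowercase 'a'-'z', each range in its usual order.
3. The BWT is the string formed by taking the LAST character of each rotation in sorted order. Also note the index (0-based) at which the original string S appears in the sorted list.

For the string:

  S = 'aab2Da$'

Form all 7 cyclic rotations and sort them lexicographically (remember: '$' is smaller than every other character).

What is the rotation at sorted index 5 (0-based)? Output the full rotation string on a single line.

All 7 rotations (rotation i = S[i:]+S[:i]):
  rot[0] = aab2Da$
  rot[1] = ab2Da$a
  rot[2] = b2Da$aa
  rot[3] = 2Da$aab
  rot[4] = Da$aab2
  rot[5] = a$aab2D
  rot[6] = $aab2Da
Sorted (with $ < everything):
  sorted[0] = $aab2Da
  sorted[1] = 2Da$aab
  sorted[2] = Da$aab2
  sorted[3] = a$aab2D
  sorted[4] = aab2Da$
  sorted[5] = ab2Da$a
  sorted[6] = b2Da$aa
sorted[5] = ab2Da$a

Answer: ab2Da$a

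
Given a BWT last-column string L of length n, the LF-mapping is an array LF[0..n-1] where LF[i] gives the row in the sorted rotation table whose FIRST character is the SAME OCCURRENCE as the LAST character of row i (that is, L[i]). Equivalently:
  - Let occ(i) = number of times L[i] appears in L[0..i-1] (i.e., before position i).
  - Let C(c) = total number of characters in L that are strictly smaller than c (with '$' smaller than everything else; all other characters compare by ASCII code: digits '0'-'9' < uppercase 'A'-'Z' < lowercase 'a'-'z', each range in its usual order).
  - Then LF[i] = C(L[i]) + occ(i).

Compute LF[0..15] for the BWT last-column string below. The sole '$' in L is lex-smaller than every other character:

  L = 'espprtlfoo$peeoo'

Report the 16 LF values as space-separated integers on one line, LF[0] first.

Answer: 1 14 10 11 13 15 5 4 6 7 0 12 2 3 8 9

Derivation:
Char counts: '$':1, 'e':3, 'f':1, 'l':1, 'o':4, 'p':3, 'r':1, 's':1, 't':1
C (first-col start): C('$')=0, C('e')=1, C('f')=4, C('l')=5, C('o')=6, C('p')=10, C('r')=13, C('s')=14, C('t')=15
L[0]='e': occ=0, LF[0]=C('e')+0=1+0=1
L[1]='s': occ=0, LF[1]=C('s')+0=14+0=14
L[2]='p': occ=0, LF[2]=C('p')+0=10+0=10
L[3]='p': occ=1, LF[3]=C('p')+1=10+1=11
L[4]='r': occ=0, LF[4]=C('r')+0=13+0=13
L[5]='t': occ=0, LF[5]=C('t')+0=15+0=15
L[6]='l': occ=0, LF[6]=C('l')+0=5+0=5
L[7]='f': occ=0, LF[7]=C('f')+0=4+0=4
L[8]='o': occ=0, LF[8]=C('o')+0=6+0=6
L[9]='o': occ=1, LF[9]=C('o')+1=6+1=7
L[10]='$': occ=0, LF[10]=C('$')+0=0+0=0
L[11]='p': occ=2, LF[11]=C('p')+2=10+2=12
L[12]='e': occ=1, LF[12]=C('e')+1=1+1=2
L[13]='e': occ=2, LF[13]=C('e')+2=1+2=3
L[14]='o': occ=2, LF[14]=C('o')+2=6+2=8
L[15]='o': occ=3, LF[15]=C('o')+3=6+3=9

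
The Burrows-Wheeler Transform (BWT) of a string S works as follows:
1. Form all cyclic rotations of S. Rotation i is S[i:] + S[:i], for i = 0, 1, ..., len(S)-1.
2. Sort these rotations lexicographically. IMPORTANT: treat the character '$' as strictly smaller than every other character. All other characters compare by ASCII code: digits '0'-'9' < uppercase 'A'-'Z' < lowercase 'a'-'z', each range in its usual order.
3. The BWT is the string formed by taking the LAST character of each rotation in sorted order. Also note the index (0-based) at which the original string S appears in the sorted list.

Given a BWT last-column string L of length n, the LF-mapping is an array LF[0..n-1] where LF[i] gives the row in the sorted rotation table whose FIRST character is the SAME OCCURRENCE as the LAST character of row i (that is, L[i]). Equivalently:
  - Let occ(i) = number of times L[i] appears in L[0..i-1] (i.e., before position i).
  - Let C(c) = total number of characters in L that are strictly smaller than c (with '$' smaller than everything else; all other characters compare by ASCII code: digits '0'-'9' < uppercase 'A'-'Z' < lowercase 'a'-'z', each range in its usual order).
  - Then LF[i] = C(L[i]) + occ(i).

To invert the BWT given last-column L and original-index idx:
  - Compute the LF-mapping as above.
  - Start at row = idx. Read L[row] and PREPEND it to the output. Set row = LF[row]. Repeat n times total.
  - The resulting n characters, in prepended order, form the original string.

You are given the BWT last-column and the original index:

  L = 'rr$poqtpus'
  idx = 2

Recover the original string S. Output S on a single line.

LF mapping: 5 6 0 2 1 4 8 3 9 7
Walk LF starting at row 2, prepending L[row]:
  step 1: row=2, L[2]='$', prepend. Next row=LF[2]=0
  step 2: row=0, L[0]='r', prepend. Next row=LF[0]=5
  step 3: row=5, L[5]='q', prepend. Next row=LF[5]=4
  step 4: row=4, L[4]='o', prepend. Next row=LF[4]=1
  step 5: row=1, L[1]='r', prepend. Next row=LF[1]=6
  step 6: row=6, L[6]='t', prepend. Next row=LF[6]=8
  step 7: row=8, L[8]='u', prepend. Next row=LF[8]=9
  step 8: row=9, L[9]='s', prepend. Next row=LF[9]=7
  step 9: row=7, L[7]='p', prepend. Next row=LF[7]=3
  step 10: row=3, L[3]='p', prepend. Next row=LF[3]=2
Reversed output: ppsutroqr$

Answer: ppsutroqr$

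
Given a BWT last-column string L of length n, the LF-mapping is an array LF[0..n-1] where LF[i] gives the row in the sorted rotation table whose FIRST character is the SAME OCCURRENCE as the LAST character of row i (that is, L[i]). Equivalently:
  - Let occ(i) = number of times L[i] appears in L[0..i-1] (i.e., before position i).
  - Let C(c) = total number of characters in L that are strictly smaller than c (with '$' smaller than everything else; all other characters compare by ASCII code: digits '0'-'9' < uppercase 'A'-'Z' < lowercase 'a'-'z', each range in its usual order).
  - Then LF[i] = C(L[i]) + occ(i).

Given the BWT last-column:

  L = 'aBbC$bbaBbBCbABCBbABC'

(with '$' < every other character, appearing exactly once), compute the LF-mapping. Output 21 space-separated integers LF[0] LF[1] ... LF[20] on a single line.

Answer: 13 3 15 9 0 16 17 14 4 18 5 10 19 1 6 11 7 20 2 8 12

Derivation:
Char counts: '$':1, 'A':2, 'B':6, 'C':4, 'a':2, 'b':6
C (first-col start): C('$')=0, C('A')=1, C('B')=3, C('C')=9, C('a')=13, C('b')=15
L[0]='a': occ=0, LF[0]=C('a')+0=13+0=13
L[1]='B': occ=0, LF[1]=C('B')+0=3+0=3
L[2]='b': occ=0, LF[2]=C('b')+0=15+0=15
L[3]='C': occ=0, LF[3]=C('C')+0=9+0=9
L[4]='$': occ=0, LF[4]=C('$')+0=0+0=0
L[5]='b': occ=1, LF[5]=C('b')+1=15+1=16
L[6]='b': occ=2, LF[6]=C('b')+2=15+2=17
L[7]='a': occ=1, LF[7]=C('a')+1=13+1=14
L[8]='B': occ=1, LF[8]=C('B')+1=3+1=4
L[9]='b': occ=3, LF[9]=C('b')+3=15+3=18
L[10]='B': occ=2, LF[10]=C('B')+2=3+2=5
L[11]='C': occ=1, LF[11]=C('C')+1=9+1=10
L[12]='b': occ=4, LF[12]=C('b')+4=15+4=19
L[13]='A': occ=0, LF[13]=C('A')+0=1+0=1
L[14]='B': occ=3, LF[14]=C('B')+3=3+3=6
L[15]='C': occ=2, LF[15]=C('C')+2=9+2=11
L[16]='B': occ=4, LF[16]=C('B')+4=3+4=7
L[17]='b': occ=5, LF[17]=C('b')+5=15+5=20
L[18]='A': occ=1, LF[18]=C('A')+1=1+1=2
L[19]='B': occ=5, LF[19]=C('B')+5=3+5=8
L[20]='C': occ=3, LF[20]=C('C')+3=9+3=12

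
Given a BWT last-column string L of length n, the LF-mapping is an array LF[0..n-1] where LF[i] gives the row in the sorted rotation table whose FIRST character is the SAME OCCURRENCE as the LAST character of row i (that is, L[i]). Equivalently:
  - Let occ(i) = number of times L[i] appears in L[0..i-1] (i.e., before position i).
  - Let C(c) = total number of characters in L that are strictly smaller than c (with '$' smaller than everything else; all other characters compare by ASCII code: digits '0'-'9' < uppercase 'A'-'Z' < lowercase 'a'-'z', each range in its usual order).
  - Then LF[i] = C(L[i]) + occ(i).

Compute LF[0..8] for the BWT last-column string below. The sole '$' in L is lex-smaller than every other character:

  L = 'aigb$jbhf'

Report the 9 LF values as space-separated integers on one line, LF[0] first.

Char counts: '$':1, 'a':1, 'b':2, 'f':1, 'g':1, 'h':1, 'i':1, 'j':1
C (first-col start): C('$')=0, C('a')=1, C('b')=2, C('f')=4, C('g')=5, C('h')=6, C('i')=7, C('j')=8
L[0]='a': occ=0, LF[0]=C('a')+0=1+0=1
L[1]='i': occ=0, LF[1]=C('i')+0=7+0=7
L[2]='g': occ=0, LF[2]=C('g')+0=5+0=5
L[3]='b': occ=0, LF[3]=C('b')+0=2+0=2
L[4]='$': occ=0, LF[4]=C('$')+0=0+0=0
L[5]='j': occ=0, LF[5]=C('j')+0=8+0=8
L[6]='b': occ=1, LF[6]=C('b')+1=2+1=3
L[7]='h': occ=0, LF[7]=C('h')+0=6+0=6
L[8]='f': occ=0, LF[8]=C('f')+0=4+0=4

Answer: 1 7 5 2 0 8 3 6 4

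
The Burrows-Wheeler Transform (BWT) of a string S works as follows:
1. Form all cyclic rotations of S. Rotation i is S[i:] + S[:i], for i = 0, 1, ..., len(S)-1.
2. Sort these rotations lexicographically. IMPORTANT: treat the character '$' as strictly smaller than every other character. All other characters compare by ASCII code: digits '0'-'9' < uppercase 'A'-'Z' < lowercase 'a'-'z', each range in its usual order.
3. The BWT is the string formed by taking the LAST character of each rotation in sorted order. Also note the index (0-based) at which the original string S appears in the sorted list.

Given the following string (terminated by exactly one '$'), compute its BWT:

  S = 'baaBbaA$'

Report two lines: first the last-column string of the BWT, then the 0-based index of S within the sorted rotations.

Answer: AaababB$
7

Derivation:
All 8 rotations (rotation i = S[i:]+S[:i]):
  rot[0] = baaBbaA$
  rot[1] = aaBbaA$b
  rot[2] = aBbaA$ba
  rot[3] = BbaA$baa
  rot[4] = baA$baaB
  rot[5] = aA$baaBb
  rot[6] = A$baaBba
  rot[7] = $baaBbaA
Sorted (with $ < everything):
  sorted[0] = $baaBbaA  (last char: 'A')
  sorted[1] = A$baaBba  (last char: 'a')
  sorted[2] = BbaA$baa  (last char: 'a')
  sorted[3] = aA$baaBb  (last char: 'b')
  sorted[4] = aBbaA$ba  (last char: 'a')
  sorted[5] = aaBbaA$b  (last char: 'b')
  sorted[6] = baA$baaB  (last char: 'B')
  sorted[7] = baaBbaA$  (last char: '$')
Last column: AaababB$
Original string S is at sorted index 7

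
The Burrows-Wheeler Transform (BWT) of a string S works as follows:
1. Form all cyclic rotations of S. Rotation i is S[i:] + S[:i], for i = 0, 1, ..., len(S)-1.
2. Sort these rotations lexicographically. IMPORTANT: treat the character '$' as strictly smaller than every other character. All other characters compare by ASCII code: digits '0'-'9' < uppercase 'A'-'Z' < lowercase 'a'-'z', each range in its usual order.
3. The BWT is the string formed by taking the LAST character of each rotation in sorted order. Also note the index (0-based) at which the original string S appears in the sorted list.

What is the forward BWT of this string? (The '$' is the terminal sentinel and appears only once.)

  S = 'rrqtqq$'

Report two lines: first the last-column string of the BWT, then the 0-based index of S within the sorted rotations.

Answer: qqtrr$q
5

Derivation:
All 7 rotations (rotation i = S[i:]+S[:i]):
  rot[0] = rrqtqq$
  rot[1] = rqtqq$r
  rot[2] = qtqq$rr
  rot[3] = tqq$rrq
  rot[4] = qq$rrqt
  rot[5] = q$rrqtq
  rot[6] = $rrqtqq
Sorted (with $ < everything):
  sorted[0] = $rrqtqq  (last char: 'q')
  sorted[1] = q$rrqtq  (last char: 'q')
  sorted[2] = qq$rrqt  (last char: 't')
  sorted[3] = qtqq$rr  (last char: 'r')
  sorted[4] = rqtqq$r  (last char: 'r')
  sorted[5] = rrqtqq$  (last char: '$')
  sorted[6] = tqq$rrq  (last char: 'q')
Last column: qqtrr$q
Original string S is at sorted index 5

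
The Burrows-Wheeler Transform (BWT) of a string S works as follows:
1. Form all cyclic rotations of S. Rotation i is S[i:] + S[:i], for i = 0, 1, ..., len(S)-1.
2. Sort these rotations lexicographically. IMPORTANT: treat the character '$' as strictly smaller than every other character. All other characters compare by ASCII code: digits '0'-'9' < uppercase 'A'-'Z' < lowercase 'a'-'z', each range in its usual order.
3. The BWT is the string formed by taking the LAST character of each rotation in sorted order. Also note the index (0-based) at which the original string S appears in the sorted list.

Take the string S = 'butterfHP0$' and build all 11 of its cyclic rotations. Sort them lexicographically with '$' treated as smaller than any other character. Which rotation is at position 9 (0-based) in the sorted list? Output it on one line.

Answer: tterfHP0$bu

Derivation:
All 11 rotations (rotation i = S[i:]+S[:i]):
  rot[0] = butterfHP0$
  rot[1] = utterfHP0$b
  rot[2] = tterfHP0$bu
  rot[3] = terfHP0$but
  rot[4] = erfHP0$butt
  rot[5] = rfHP0$butte
  rot[6] = fHP0$butter
  rot[7] = HP0$butterf
  rot[8] = P0$butterfH
  rot[9] = 0$butterfHP
  rot[10] = $butterfHP0
Sorted (with $ < everything):
  sorted[0] = $butterfHP0
  sorted[1] = 0$butterfHP
  sorted[2] = HP0$butterf
  sorted[3] = P0$butterfH
  sorted[4] = butterfHP0$
  sorted[5] = erfHP0$butt
  sorted[6] = fHP0$butter
  sorted[7] = rfHP0$butte
  sorted[8] = terfHP0$but
  sorted[9] = tterfHP0$bu
  sorted[10] = utterfHP0$b
sorted[9] = tterfHP0$bu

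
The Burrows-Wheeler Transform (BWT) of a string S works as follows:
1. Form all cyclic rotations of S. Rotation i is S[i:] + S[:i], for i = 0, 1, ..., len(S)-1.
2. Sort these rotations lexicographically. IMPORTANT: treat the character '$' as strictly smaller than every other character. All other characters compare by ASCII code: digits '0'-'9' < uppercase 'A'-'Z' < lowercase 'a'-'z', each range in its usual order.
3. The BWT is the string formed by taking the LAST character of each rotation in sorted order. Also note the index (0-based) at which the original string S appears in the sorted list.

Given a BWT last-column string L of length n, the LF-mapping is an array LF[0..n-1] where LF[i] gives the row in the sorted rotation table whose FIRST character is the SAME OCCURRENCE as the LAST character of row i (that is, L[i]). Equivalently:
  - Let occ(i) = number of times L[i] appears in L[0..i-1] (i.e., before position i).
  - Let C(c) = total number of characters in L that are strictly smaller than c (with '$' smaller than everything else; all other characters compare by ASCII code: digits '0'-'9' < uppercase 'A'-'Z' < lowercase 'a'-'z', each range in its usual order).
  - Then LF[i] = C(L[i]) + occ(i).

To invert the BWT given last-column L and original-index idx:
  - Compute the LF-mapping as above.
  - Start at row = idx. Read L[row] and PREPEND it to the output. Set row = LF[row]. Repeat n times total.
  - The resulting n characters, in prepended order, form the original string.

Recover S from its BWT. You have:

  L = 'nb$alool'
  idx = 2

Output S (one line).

Answer: balloon$

Derivation:
LF mapping: 5 2 0 1 3 6 7 4
Walk LF starting at row 2, prepending L[row]:
  step 1: row=2, L[2]='$', prepend. Next row=LF[2]=0
  step 2: row=0, L[0]='n', prepend. Next row=LF[0]=5
  step 3: row=5, L[5]='o', prepend. Next row=LF[5]=6
  step 4: row=6, L[6]='o', prepend. Next row=LF[6]=7
  step 5: row=7, L[7]='l', prepend. Next row=LF[7]=4
  step 6: row=4, L[4]='l', prepend. Next row=LF[4]=3
  step 7: row=3, L[3]='a', prepend. Next row=LF[3]=1
  step 8: row=1, L[1]='b', prepend. Next row=LF[1]=2
Reversed output: balloon$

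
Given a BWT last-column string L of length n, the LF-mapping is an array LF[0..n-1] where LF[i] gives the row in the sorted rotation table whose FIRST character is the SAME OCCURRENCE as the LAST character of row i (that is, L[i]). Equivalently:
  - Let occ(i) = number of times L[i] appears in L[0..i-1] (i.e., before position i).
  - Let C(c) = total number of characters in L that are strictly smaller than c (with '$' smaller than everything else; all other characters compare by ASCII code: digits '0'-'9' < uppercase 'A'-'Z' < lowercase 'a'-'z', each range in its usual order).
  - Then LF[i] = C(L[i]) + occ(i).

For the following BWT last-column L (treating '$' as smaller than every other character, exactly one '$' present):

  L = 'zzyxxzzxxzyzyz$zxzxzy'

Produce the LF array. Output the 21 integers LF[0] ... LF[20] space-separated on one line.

Char counts: '$':1, 'x':6, 'y':4, 'z':10
C (first-col start): C('$')=0, C('x')=1, C('y')=7, C('z')=11
L[0]='z': occ=0, LF[0]=C('z')+0=11+0=11
L[1]='z': occ=1, LF[1]=C('z')+1=11+1=12
L[2]='y': occ=0, LF[2]=C('y')+0=7+0=7
L[3]='x': occ=0, LF[3]=C('x')+0=1+0=1
L[4]='x': occ=1, LF[4]=C('x')+1=1+1=2
L[5]='z': occ=2, LF[5]=C('z')+2=11+2=13
L[6]='z': occ=3, LF[6]=C('z')+3=11+3=14
L[7]='x': occ=2, LF[7]=C('x')+2=1+2=3
L[8]='x': occ=3, LF[8]=C('x')+3=1+3=4
L[9]='z': occ=4, LF[9]=C('z')+4=11+4=15
L[10]='y': occ=1, LF[10]=C('y')+1=7+1=8
L[11]='z': occ=5, LF[11]=C('z')+5=11+5=16
L[12]='y': occ=2, LF[12]=C('y')+2=7+2=9
L[13]='z': occ=6, LF[13]=C('z')+6=11+6=17
L[14]='$': occ=0, LF[14]=C('$')+0=0+0=0
L[15]='z': occ=7, LF[15]=C('z')+7=11+7=18
L[16]='x': occ=4, LF[16]=C('x')+4=1+4=5
L[17]='z': occ=8, LF[17]=C('z')+8=11+8=19
L[18]='x': occ=5, LF[18]=C('x')+5=1+5=6
L[19]='z': occ=9, LF[19]=C('z')+9=11+9=20
L[20]='y': occ=3, LF[20]=C('y')+3=7+3=10

Answer: 11 12 7 1 2 13 14 3 4 15 8 16 9 17 0 18 5 19 6 20 10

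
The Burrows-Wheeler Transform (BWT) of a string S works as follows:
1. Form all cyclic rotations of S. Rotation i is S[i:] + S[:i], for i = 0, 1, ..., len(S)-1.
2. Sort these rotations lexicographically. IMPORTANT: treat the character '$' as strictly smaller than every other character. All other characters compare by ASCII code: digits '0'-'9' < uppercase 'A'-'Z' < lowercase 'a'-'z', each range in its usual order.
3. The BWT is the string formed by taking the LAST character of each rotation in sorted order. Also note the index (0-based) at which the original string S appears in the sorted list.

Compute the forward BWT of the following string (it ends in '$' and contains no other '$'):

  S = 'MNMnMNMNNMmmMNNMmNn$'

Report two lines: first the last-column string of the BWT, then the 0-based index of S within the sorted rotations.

Answer: nn$mNNNNMNNMMMmmMMNM
2

Derivation:
All 20 rotations (rotation i = S[i:]+S[:i]):
  rot[0] = MNMnMNMNNMmmMNNMmNn$
  rot[1] = NMnMNMNNMmmMNNMmNn$M
  rot[2] = MnMNMNNMmmMNNMmNn$MN
  rot[3] = nMNMNNMmmMNNMmNn$MNM
  rot[4] = MNMNNMmmMNNMmNn$MNMn
  rot[5] = NMNNMmmMNNMmNn$MNMnM
  rot[6] = MNNMmmMNNMmNn$MNMnMN
  rot[7] = NNMmmMNNMmNn$MNMnMNM
  rot[8] = NMmmMNNMmNn$MNMnMNMN
  rot[9] = MmmMNNMmNn$MNMnMNMNN
  rot[10] = mmMNNMmNn$MNMnMNMNNM
  rot[11] = mMNNMmNn$MNMnMNMNNMm
  rot[12] = MNNMmNn$MNMnMNMNNMmm
  rot[13] = NNMmNn$MNMnMNMNNMmmM
  rot[14] = NMmNn$MNMnMNMNNMmmMN
  rot[15] = MmNn$MNMnMNMNNMmmMNN
  rot[16] = mNn$MNMnMNMNNMmmMNNM
  rot[17] = Nn$MNMnMNMNNMmmMNNMm
  rot[18] = n$MNMnMNMNNMmmMNNMmN
  rot[19] = $MNMnMNMNNMmmMNNMmNn
Sorted (with $ < everything):
  sorted[0] = $MNMnMNMNNMmmMNNMmNn  (last char: 'n')
  sorted[1] = MNMNNMmmMNNMmNn$MNMn  (last char: 'n')
  sorted[2] = MNMnMNMNNMmmMNNMmNn$  (last char: '$')
  sorted[3] = MNNMmNn$MNMnMNMNNMmm  (last char: 'm')
  sorted[4] = MNNMmmMNNMmNn$MNMnMN  (last char: 'N')
  sorted[5] = MmNn$MNMnMNMNNMmmMNN  (last char: 'N')
  sorted[6] = MmmMNNMmNn$MNMnMNMNN  (last char: 'N')
  sorted[7] = MnMNMNNMmmMNNMmNn$MN  (last char: 'N')
  sorted[8] = NMNNMmmMNNMmNn$MNMnM  (last char: 'M')
  sorted[9] = NMmNn$MNMnMNMNNMmmMN  (last char: 'N')
  sorted[10] = NMmmMNNMmNn$MNMnMNMN  (last char: 'N')
  sorted[11] = NMnMNMNNMmmMNNMmNn$M  (last char: 'M')
  sorted[12] = NNMmNn$MNMnMNMNNMmmM  (last char: 'M')
  sorted[13] = NNMmmMNNMmNn$MNMnMNM  (last char: 'M')
  sorted[14] = Nn$MNMnMNMNNMmmMNNMm  (last char: 'm')
  sorted[15] = mMNNMmNn$MNMnMNMNNMm  (last char: 'm')
  sorted[16] = mNn$MNMnMNMNNMmmMNNM  (last char: 'M')
  sorted[17] = mmMNNMmNn$MNMnMNMNNM  (last char: 'M')
  sorted[18] = n$MNMnMNMNNMmmMNNMmN  (last char: 'N')
  sorted[19] = nMNMNNMmmMNNMmNn$MNM  (last char: 'M')
Last column: nn$mNNNNMNNMMMmmMMNM
Original string S is at sorted index 2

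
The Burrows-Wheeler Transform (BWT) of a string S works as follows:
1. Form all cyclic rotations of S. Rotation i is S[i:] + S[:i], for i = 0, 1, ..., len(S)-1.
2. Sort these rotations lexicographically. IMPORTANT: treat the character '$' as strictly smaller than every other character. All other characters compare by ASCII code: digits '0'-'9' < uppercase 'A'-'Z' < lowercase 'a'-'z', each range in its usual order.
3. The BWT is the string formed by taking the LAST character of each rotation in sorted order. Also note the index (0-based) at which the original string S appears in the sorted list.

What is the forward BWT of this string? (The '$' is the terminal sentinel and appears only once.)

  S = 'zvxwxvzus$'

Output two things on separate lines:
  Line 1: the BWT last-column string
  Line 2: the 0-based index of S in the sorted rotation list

All 10 rotations (rotation i = S[i:]+S[:i]):
  rot[0] = zvxwxvzus$
  rot[1] = vxwxvzus$z
  rot[2] = xwxvzus$zv
  rot[3] = wxvzus$zvx
  rot[4] = xvzus$zvxw
  rot[5] = vzus$zvxwx
  rot[6] = zus$zvxwxv
  rot[7] = us$zvxwxvz
  rot[8] = s$zvxwxvzu
  rot[9] = $zvxwxvzus
Sorted (with $ < everything):
  sorted[0] = $zvxwxvzus  (last char: 's')
  sorted[1] = s$zvxwxvzu  (last char: 'u')
  sorted[2] = us$zvxwxvz  (last char: 'z')
  sorted[3] = vxwxvzus$z  (last char: 'z')
  sorted[4] = vzus$zvxwx  (last char: 'x')
  sorted[5] = wxvzus$zvx  (last char: 'x')
  sorted[6] = xvzus$zvxw  (last char: 'w')
  sorted[7] = xwxvzus$zv  (last char: 'v')
  sorted[8] = zus$zvxwxv  (last char: 'v')
  sorted[9] = zvxwxvzus$  (last char: '$')
Last column: suzzxxwvv$
Original string S is at sorted index 9

Answer: suzzxxwvv$
9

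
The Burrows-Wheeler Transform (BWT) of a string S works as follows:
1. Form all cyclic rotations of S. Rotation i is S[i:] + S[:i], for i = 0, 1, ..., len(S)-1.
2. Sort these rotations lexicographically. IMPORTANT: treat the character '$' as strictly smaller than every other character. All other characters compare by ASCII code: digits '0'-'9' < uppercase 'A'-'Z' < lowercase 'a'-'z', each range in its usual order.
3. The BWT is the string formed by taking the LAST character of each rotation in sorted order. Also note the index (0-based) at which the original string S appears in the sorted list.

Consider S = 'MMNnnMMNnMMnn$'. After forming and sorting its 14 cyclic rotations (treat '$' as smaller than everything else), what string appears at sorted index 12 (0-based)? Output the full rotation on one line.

All 14 rotations (rotation i = S[i:]+S[:i]):
  rot[0] = MMNnnMMNnMMnn$
  rot[1] = MNnnMMNnMMnn$M
  rot[2] = NnnMMNnMMnn$MM
  rot[3] = nnMMNnMMnn$MMN
  rot[4] = nMMNnMMnn$MMNn
  rot[5] = MMNnMMnn$MMNnn
  rot[6] = MNnMMnn$MMNnnM
  rot[7] = NnMMnn$MMNnnMM
  rot[8] = nMMnn$MMNnnMMN
  rot[9] = MMnn$MMNnnMMNn
  rot[10] = Mnn$MMNnnMMNnM
  rot[11] = nn$MMNnnMMNnMM
  rot[12] = n$MMNnnMMNnMMn
  rot[13] = $MMNnnMMNnMMnn
Sorted (with $ < everything):
  sorted[0] = $MMNnnMMNnMMnn
  sorted[1] = MMNnMMnn$MMNnn
  sorted[2] = MMNnnMMNnMMnn$
  sorted[3] = MMnn$MMNnnMMNn
  sorted[4] = MNnMMnn$MMNnnM
  sorted[5] = MNnnMMNnMMnn$M
  sorted[6] = Mnn$MMNnnMMNnM
  sorted[7] = NnMMnn$MMNnnMM
  sorted[8] = NnnMMNnMMnn$MM
  sorted[9] = n$MMNnnMMNnMMn
  sorted[10] = nMMNnMMnn$MMNn
  sorted[11] = nMMnn$MMNnnMMN
  sorted[12] = nn$MMNnnMMNnMM
  sorted[13] = nnMMNnMMnn$MMN
sorted[12] = nn$MMNnnMMNnMM

Answer: nn$MMNnnMMNnMM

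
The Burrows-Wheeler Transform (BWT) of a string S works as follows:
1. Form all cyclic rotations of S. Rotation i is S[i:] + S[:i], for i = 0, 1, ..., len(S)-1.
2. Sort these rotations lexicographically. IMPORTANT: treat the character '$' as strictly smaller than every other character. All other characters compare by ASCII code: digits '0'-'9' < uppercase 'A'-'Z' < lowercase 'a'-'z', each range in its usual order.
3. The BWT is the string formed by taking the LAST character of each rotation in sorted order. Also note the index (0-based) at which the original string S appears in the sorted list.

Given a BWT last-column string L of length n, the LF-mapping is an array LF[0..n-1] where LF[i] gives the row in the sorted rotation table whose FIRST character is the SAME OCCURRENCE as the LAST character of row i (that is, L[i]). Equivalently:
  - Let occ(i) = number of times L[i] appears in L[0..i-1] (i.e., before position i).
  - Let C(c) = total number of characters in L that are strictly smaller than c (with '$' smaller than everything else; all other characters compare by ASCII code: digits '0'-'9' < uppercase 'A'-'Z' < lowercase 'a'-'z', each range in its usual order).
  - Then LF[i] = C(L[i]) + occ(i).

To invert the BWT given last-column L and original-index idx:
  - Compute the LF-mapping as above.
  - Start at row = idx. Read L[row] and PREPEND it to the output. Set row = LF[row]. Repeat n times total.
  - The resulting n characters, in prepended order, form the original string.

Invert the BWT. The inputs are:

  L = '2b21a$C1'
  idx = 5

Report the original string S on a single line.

Answer: Ca21b12$

Derivation:
LF mapping: 3 7 4 1 6 0 5 2
Walk LF starting at row 5, prepending L[row]:
  step 1: row=5, L[5]='$', prepend. Next row=LF[5]=0
  step 2: row=0, L[0]='2', prepend. Next row=LF[0]=3
  step 3: row=3, L[3]='1', prepend. Next row=LF[3]=1
  step 4: row=1, L[1]='b', prepend. Next row=LF[1]=7
  step 5: row=7, L[7]='1', prepend. Next row=LF[7]=2
  step 6: row=2, L[2]='2', prepend. Next row=LF[2]=4
  step 7: row=4, L[4]='a', prepend. Next row=LF[4]=6
  step 8: row=6, L[6]='C', prepend. Next row=LF[6]=5
Reversed output: Ca21b12$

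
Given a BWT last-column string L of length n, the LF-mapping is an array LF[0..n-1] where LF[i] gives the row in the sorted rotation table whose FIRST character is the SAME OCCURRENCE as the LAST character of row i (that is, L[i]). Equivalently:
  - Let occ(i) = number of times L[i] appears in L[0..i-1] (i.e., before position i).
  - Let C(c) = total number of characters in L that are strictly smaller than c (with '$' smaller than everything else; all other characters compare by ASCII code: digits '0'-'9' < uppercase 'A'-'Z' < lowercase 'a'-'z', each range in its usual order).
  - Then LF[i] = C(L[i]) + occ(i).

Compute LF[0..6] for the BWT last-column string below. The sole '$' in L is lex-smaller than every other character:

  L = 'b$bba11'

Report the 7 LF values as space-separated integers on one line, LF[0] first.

Answer: 4 0 5 6 3 1 2

Derivation:
Char counts: '$':1, '1':2, 'a':1, 'b':3
C (first-col start): C('$')=0, C('1')=1, C('a')=3, C('b')=4
L[0]='b': occ=0, LF[0]=C('b')+0=4+0=4
L[1]='$': occ=0, LF[1]=C('$')+0=0+0=0
L[2]='b': occ=1, LF[2]=C('b')+1=4+1=5
L[3]='b': occ=2, LF[3]=C('b')+2=4+2=6
L[4]='a': occ=0, LF[4]=C('a')+0=3+0=3
L[5]='1': occ=0, LF[5]=C('1')+0=1+0=1
L[6]='1': occ=1, LF[6]=C('1')+1=1+1=2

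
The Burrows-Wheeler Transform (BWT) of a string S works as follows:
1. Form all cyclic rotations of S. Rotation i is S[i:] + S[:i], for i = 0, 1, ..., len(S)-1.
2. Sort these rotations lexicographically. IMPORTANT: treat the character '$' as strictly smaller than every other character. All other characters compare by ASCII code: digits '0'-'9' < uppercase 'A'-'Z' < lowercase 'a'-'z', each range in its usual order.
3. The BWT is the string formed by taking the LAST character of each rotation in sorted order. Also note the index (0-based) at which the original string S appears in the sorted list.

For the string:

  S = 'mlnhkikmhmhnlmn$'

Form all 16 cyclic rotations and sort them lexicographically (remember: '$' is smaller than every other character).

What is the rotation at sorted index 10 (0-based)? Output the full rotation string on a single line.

Answer: mhnlmn$mlnhkikmh

Derivation:
All 16 rotations (rotation i = S[i:]+S[:i]):
  rot[0] = mlnhkikmhmhnlmn$
  rot[1] = lnhkikmhmhnlmn$m
  rot[2] = nhkikmhmhnlmn$ml
  rot[3] = hkikmhmhnlmn$mln
  rot[4] = kikmhmhnlmn$mlnh
  rot[5] = ikmhmhnlmn$mlnhk
  rot[6] = kmhmhnlmn$mlnhki
  rot[7] = mhmhnlmn$mlnhkik
  rot[8] = hmhnlmn$mlnhkikm
  rot[9] = mhnlmn$mlnhkikmh
  rot[10] = hnlmn$mlnhkikmhm
  rot[11] = nlmn$mlnhkikmhmh
  rot[12] = lmn$mlnhkikmhmhn
  rot[13] = mn$mlnhkikmhmhnl
  rot[14] = n$mlnhkikmhmhnlm
  rot[15] = $mlnhkikmhmhnlmn
Sorted (with $ < everything):
  sorted[0] = $mlnhkikmhmhnlmn
  sorted[1] = hkikmhmhnlmn$mln
  sorted[2] = hmhnlmn$mlnhkikm
  sorted[3] = hnlmn$mlnhkikmhm
  sorted[4] = ikmhmhnlmn$mlnhk
  sorted[5] = kikmhmhnlmn$mlnh
  sorted[6] = kmhmhnlmn$mlnhki
  sorted[7] = lmn$mlnhkikmhmhn
  sorted[8] = lnhkikmhmhnlmn$m
  sorted[9] = mhmhnlmn$mlnhkik
  sorted[10] = mhnlmn$mlnhkikmh
  sorted[11] = mlnhkikmhmhnlmn$
  sorted[12] = mn$mlnhkikmhmhnl
  sorted[13] = n$mlnhkikmhmhnlm
  sorted[14] = nhkikmhmhnlmn$ml
  sorted[15] = nlmn$mlnhkikmhmh
sorted[10] = mhnlmn$mlnhkikmh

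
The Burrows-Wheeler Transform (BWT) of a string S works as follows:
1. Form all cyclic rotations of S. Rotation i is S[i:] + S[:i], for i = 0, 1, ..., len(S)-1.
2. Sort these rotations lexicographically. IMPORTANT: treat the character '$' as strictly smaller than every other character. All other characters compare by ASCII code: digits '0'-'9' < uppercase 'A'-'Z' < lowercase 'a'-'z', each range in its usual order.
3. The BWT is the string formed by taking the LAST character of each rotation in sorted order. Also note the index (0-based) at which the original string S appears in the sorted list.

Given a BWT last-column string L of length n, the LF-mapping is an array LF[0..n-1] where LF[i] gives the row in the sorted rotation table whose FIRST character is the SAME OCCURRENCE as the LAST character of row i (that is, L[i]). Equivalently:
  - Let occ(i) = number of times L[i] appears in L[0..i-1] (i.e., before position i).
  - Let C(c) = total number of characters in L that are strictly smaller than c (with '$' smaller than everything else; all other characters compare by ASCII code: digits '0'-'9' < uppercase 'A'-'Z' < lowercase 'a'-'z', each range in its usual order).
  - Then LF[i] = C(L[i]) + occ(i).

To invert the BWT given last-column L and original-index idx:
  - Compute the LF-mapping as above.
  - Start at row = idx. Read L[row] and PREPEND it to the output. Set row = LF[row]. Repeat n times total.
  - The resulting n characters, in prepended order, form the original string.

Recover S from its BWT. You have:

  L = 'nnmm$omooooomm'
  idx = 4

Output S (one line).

LF mapping: 6 7 1 2 0 8 3 9 10 11 12 13 4 5
Walk LF starting at row 4, prepending L[row]:
  step 1: row=4, L[4]='$', prepend. Next row=LF[4]=0
  step 2: row=0, L[0]='n', prepend. Next row=LF[0]=6
  step 3: row=6, L[6]='m', prepend. Next row=LF[6]=3
  step 4: row=3, L[3]='m', prepend. Next row=LF[3]=2
  step 5: row=2, L[2]='m', prepend. Next row=LF[2]=1
  step 6: row=1, L[1]='n', prepend. Next row=LF[1]=7
  step 7: row=7, L[7]='o', prepend. Next row=LF[7]=9
  step 8: row=9, L[9]='o', prepend. Next row=LF[9]=11
  step 9: row=11, L[11]='o', prepend. Next row=LF[11]=13
  step 10: row=13, L[13]='m', prepend. Next row=LF[13]=5
  step 11: row=5, L[5]='o', prepend. Next row=LF[5]=8
  step 12: row=8, L[8]='o', prepend. Next row=LF[8]=10
  step 13: row=10, L[10]='o', prepend. Next row=LF[10]=12
  step 14: row=12, L[12]='m', prepend. Next row=LF[12]=4
Reversed output: mooomooonmmmn$

Answer: mooomooonmmmn$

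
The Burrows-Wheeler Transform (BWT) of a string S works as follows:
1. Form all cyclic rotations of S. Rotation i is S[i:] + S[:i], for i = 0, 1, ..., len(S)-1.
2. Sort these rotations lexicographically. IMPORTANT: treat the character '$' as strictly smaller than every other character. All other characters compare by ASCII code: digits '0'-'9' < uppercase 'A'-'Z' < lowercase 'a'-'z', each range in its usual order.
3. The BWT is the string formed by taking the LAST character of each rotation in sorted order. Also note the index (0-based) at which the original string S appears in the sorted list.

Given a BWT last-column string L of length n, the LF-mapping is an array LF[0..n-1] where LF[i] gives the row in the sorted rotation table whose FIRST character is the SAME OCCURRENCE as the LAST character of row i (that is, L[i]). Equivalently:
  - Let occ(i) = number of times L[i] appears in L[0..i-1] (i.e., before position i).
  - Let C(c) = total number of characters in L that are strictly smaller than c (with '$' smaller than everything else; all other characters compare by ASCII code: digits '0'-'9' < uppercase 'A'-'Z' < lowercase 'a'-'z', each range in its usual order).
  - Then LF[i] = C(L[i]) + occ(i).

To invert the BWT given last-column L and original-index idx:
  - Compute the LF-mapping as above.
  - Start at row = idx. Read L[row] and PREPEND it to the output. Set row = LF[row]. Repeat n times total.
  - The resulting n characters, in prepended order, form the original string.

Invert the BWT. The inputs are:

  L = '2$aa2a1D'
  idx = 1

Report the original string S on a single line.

LF mapping: 2 0 5 6 3 7 1 4
Walk LF starting at row 1, prepending L[row]:
  step 1: row=1, L[1]='$', prepend. Next row=LF[1]=0
  step 2: row=0, L[0]='2', prepend. Next row=LF[0]=2
  step 3: row=2, L[2]='a', prepend. Next row=LF[2]=5
  step 4: row=5, L[5]='a', prepend. Next row=LF[5]=7
  step 5: row=7, L[7]='D', prepend. Next row=LF[7]=4
  step 6: row=4, L[4]='2', prepend. Next row=LF[4]=3
  step 7: row=3, L[3]='a', prepend. Next row=LF[3]=6
  step 8: row=6, L[6]='1', prepend. Next row=LF[6]=1
Reversed output: 1a2Daa2$

Answer: 1a2Daa2$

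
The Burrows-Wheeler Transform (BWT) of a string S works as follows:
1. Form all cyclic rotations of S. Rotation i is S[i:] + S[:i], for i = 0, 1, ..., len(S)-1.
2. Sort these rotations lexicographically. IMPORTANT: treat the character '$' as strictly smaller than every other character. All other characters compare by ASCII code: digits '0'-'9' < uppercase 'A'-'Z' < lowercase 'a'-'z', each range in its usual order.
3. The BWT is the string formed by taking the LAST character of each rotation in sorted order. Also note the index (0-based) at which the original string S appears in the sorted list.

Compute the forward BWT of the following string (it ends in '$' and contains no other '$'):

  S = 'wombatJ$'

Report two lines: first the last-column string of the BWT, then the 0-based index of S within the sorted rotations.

All 8 rotations (rotation i = S[i:]+S[:i]):
  rot[0] = wombatJ$
  rot[1] = ombatJ$w
  rot[2] = mbatJ$wo
  rot[3] = batJ$wom
  rot[4] = atJ$womb
  rot[5] = tJ$womba
  rot[6] = J$wombat
  rot[7] = $wombatJ
Sorted (with $ < everything):
  sorted[0] = $wombatJ  (last char: 'J')
  sorted[1] = J$wombat  (last char: 't')
  sorted[2] = atJ$womb  (last char: 'b')
  sorted[3] = batJ$wom  (last char: 'm')
  sorted[4] = mbatJ$wo  (last char: 'o')
  sorted[5] = ombatJ$w  (last char: 'w')
  sorted[6] = tJ$womba  (last char: 'a')
  sorted[7] = wombatJ$  (last char: '$')
Last column: Jtbmowa$
Original string S is at sorted index 7

Answer: Jtbmowa$
7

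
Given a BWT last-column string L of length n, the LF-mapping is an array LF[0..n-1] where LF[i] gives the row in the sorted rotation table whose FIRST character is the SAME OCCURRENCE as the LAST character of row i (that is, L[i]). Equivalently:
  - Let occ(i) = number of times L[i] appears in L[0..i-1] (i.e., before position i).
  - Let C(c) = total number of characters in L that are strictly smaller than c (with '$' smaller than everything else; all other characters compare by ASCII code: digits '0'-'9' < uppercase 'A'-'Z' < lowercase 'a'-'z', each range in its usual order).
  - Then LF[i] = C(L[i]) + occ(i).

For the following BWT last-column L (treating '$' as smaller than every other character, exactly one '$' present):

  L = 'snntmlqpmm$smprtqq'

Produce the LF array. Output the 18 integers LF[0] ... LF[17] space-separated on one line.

Char counts: '$':1, 'l':1, 'm':4, 'n':2, 'p':2, 'q':3, 'r':1, 's':2, 't':2
C (first-col start): C('$')=0, C('l')=1, C('m')=2, C('n')=6, C('p')=8, C('q')=10, C('r')=13, C('s')=14, C('t')=16
L[0]='s': occ=0, LF[0]=C('s')+0=14+0=14
L[1]='n': occ=0, LF[1]=C('n')+0=6+0=6
L[2]='n': occ=1, LF[2]=C('n')+1=6+1=7
L[3]='t': occ=0, LF[3]=C('t')+0=16+0=16
L[4]='m': occ=0, LF[4]=C('m')+0=2+0=2
L[5]='l': occ=0, LF[5]=C('l')+0=1+0=1
L[6]='q': occ=0, LF[6]=C('q')+0=10+0=10
L[7]='p': occ=0, LF[7]=C('p')+0=8+0=8
L[8]='m': occ=1, LF[8]=C('m')+1=2+1=3
L[9]='m': occ=2, LF[9]=C('m')+2=2+2=4
L[10]='$': occ=0, LF[10]=C('$')+0=0+0=0
L[11]='s': occ=1, LF[11]=C('s')+1=14+1=15
L[12]='m': occ=3, LF[12]=C('m')+3=2+3=5
L[13]='p': occ=1, LF[13]=C('p')+1=8+1=9
L[14]='r': occ=0, LF[14]=C('r')+0=13+0=13
L[15]='t': occ=1, LF[15]=C('t')+1=16+1=17
L[16]='q': occ=1, LF[16]=C('q')+1=10+1=11
L[17]='q': occ=2, LF[17]=C('q')+2=10+2=12

Answer: 14 6 7 16 2 1 10 8 3 4 0 15 5 9 13 17 11 12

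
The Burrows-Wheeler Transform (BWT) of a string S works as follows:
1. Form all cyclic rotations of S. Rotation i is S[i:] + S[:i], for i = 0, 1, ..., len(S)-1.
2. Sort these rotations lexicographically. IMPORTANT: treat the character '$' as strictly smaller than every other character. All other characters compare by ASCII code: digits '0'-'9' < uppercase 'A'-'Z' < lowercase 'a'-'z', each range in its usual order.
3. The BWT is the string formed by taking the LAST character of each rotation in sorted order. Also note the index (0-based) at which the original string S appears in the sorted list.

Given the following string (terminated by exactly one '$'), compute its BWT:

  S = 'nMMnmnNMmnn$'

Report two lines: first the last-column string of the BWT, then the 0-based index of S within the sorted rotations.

All 12 rotations (rotation i = S[i:]+S[:i]):
  rot[0] = nMMnmnNMmnn$
  rot[1] = MMnmnNMmnn$n
  rot[2] = MnmnNMmnn$nM
  rot[3] = nmnNMmnn$nMM
  rot[4] = mnNMmnn$nMMn
  rot[5] = nNMmnn$nMMnm
  rot[6] = NMmnn$nMMnmn
  rot[7] = Mmnn$nMMnmnN
  rot[8] = mnn$nMMnmnNM
  rot[9] = nn$nMMnmnNMm
  rot[10] = n$nMMnmnNMmn
  rot[11] = $nMMnmnNMmnn
Sorted (with $ < everything):
  sorted[0] = $nMMnmnNMmnn  (last char: 'n')
  sorted[1] = MMnmnNMmnn$n  (last char: 'n')
  sorted[2] = Mmnn$nMMnmnN  (last char: 'N')
  sorted[3] = MnmnNMmnn$nM  (last char: 'M')
  sorted[4] = NMmnn$nMMnmn  (last char: 'n')
  sorted[5] = mnNMmnn$nMMn  (last char: 'n')
  sorted[6] = mnn$nMMnmnNM  (last char: 'M')
  sorted[7] = n$nMMnmnNMmn  (last char: 'n')
  sorted[8] = nMMnmnNMmnn$  (last char: '$')
  sorted[9] = nNMmnn$nMMnm  (last char: 'm')
  sorted[10] = nmnNMmnn$nMM  (last char: 'M')
  sorted[11] = nn$nMMnmnNMm  (last char: 'm')
Last column: nnNMnnMn$mMm
Original string S is at sorted index 8

Answer: nnNMnnMn$mMm
8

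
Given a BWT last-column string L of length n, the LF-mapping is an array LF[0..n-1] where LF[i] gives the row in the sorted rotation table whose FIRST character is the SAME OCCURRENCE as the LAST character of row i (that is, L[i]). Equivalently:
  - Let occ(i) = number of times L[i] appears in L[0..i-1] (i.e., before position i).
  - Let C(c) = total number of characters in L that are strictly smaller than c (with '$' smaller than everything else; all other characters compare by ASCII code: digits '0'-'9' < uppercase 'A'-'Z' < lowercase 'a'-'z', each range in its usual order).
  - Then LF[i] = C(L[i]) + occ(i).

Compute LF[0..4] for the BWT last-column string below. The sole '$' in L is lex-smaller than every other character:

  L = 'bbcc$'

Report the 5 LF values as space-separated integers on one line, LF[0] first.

Char counts: '$':1, 'b':2, 'c':2
C (first-col start): C('$')=0, C('b')=1, C('c')=3
L[0]='b': occ=0, LF[0]=C('b')+0=1+0=1
L[1]='b': occ=1, LF[1]=C('b')+1=1+1=2
L[2]='c': occ=0, LF[2]=C('c')+0=3+0=3
L[3]='c': occ=1, LF[3]=C('c')+1=3+1=4
L[4]='$': occ=0, LF[4]=C('$')+0=0+0=0

Answer: 1 2 3 4 0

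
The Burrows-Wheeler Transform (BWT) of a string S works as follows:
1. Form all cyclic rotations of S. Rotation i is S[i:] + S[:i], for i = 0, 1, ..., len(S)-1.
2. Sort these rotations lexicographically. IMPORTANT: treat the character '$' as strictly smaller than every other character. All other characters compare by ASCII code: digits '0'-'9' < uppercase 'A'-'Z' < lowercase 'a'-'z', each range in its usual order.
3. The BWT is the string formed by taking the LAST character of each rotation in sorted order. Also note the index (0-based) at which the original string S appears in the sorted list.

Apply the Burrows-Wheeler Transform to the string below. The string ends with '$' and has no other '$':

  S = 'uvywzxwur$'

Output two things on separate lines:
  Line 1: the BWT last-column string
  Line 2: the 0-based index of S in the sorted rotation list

All 10 rotations (rotation i = S[i:]+S[:i]):
  rot[0] = uvywzxwur$
  rot[1] = vywzxwur$u
  rot[2] = ywzxwur$uv
  rot[3] = wzxwur$uvy
  rot[4] = zxwur$uvyw
  rot[5] = xwur$uvywz
  rot[6] = wur$uvywzx
  rot[7] = ur$uvywzxw
  rot[8] = r$uvywzxwu
  rot[9] = $uvywzxwur
Sorted (with $ < everything):
  sorted[0] = $uvywzxwur  (last char: 'r')
  sorted[1] = r$uvywzxwu  (last char: 'u')
  sorted[2] = ur$uvywzxw  (last char: 'w')
  sorted[3] = uvywzxwur$  (last char: '$')
  sorted[4] = vywzxwur$u  (last char: 'u')
  sorted[5] = wur$uvywzx  (last char: 'x')
  sorted[6] = wzxwur$uvy  (last char: 'y')
  sorted[7] = xwur$uvywz  (last char: 'z')
  sorted[8] = ywzxwur$uv  (last char: 'v')
  sorted[9] = zxwur$uvyw  (last char: 'w')
Last column: ruw$uxyzvw
Original string S is at sorted index 3

Answer: ruw$uxyzvw
3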